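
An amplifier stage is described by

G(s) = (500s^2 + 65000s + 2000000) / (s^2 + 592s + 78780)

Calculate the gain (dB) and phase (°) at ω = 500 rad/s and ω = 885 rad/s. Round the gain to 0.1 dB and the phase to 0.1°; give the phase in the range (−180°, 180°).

Substitute s = j500:
Numerator: 500(j500)^2 + 65000(j500) + 2000000 = -123000000 + j32500000
Denominator: (j500)^2 + 592(j500) + 78780 = -171220 + j296000
|N| = √(123000000² + 32500000²) ≈ 1.2722e+08, ∠N ≈ 165.20°
|D| = √(171220² + 296000²) ≈ 3.4195e+05, ∠D ≈ 120.05°
|G| = 1.2722e+08 / 3.4195e+05 ≈ 372.04
Gain = 20 log₁₀(372.04) ≈ 51.41 dB
∠G = 165.20° − 120.05° = 45.15°

Substitute s = j885:
Numerator: 500(j885)^2 + 65000(j885) + 2000000 = -389612500 + j57525000
Denominator: (j885)^2 + 592(j885) + 78780 = -704445 + j523920
|N| = √(389612500² + 57525000²) ≈ 3.9384e+08, ∠N ≈ 171.60°
|D| = √(704445² + 523920²) ≈ 8.7792e+05, ∠D ≈ 143.36°
|G| = 3.9384e+08 / 8.7792e+05 ≈ 448.61
Gain = 20 log₁₀(448.61) ≈ 53.04 dB
∠G = 171.60° − 143.36° = 28.24°

ω = 500: 51.4 dB, 45.2°; ω = 885: 53.0 dB, 28.2°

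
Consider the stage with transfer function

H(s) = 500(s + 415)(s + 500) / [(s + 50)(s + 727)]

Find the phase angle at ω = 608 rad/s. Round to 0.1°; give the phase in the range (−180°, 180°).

At s = jω = j608:
zero (s+415): 415 + j608 → |·| = √(415²+608²) = √541889 ≈ 736.13, ∠ = arctan(608/415) ≈ 55.68°
zero (s+500): 500 + j608 → |·| = √(500²+608²) = √619664 ≈ 787.19, ∠ = arctan(608/500) ≈ 50.57°
pole (s+50): 50 + j608 → |·| = √(50²+608²) = √372164 ≈ 610.05, ∠ = arctan(608/50) ≈ 85.30°
pole (s+727): 727 + j608 → |·| = √(727²+608²) = √898193 ≈ 947.73, ∠ = arctan(608/727) ≈ 39.91°
∠H = 106.25° − 125.21° = -18.96°

-19.0°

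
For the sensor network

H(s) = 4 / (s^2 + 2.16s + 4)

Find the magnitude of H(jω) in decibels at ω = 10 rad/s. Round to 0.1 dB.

At s = jω = j10:
quadratic: (j10)² + 2.16·j10 + 4 = -96 + j21.6 → |·| ≈ 98.4, ∠ ≈ 167.32°
|H| = 4 / 98.4 ≈ 0.04065
Gain = 20 log₁₀(0.04065) ≈ -27.82 dB

-27.8 dB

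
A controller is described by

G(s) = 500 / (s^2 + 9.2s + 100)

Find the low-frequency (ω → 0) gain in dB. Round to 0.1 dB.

14.0 dB

G(0) = 500 / 100 = 5
20 log₁₀(5) ≈ 13.98 dB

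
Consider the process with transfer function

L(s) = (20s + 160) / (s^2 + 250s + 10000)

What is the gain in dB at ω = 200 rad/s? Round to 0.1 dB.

Substitute s = j200:
Numerator: 20(j200) + 160 = 160 + j4000
Denominator: (j200)^2 + 250(j200) + 10000 = -30000 + j50000
|N| = √(160² + 4000²) ≈ 4003.2, ∠N ≈ 87.71°
|D| = √(30000² + 50000²) ≈ 58310, ∠D ≈ 120.96°
|L| = 4003.2 / 58310 ≈ 0.068654
Gain = 20 log₁₀(0.068654) ≈ -23.27 dB

-23.3 dB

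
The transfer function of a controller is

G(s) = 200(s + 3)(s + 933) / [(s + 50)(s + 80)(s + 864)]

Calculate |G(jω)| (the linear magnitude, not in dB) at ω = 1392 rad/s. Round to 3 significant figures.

0.147

At s = jω = j1392:
zero (s+3): 3 + j1392 → |·| = √(3²+1392²) = √1937673 ≈ 1392, ∠ = arctan(1392/3) ≈ 89.88°
zero (s+933): 933 + j1392 → |·| = √(933²+1392²) = √2808153 ≈ 1675.8, ∠ = arctan(1392/933) ≈ 56.17°
pole (s+50): 50 + j1392 → |·| = √(50²+1392²) = √1940164 ≈ 1392.9, ∠ = arctan(1392/50) ≈ 87.94°
pole (s+80): 80 + j1392 → |·| = √(80²+1392²) = √1944064 ≈ 1394.3, ∠ = arctan(1392/80) ≈ 86.71°
pole (s+864): 864 + j1392 → |·| = √(864²+1392²) = √2684160 ≈ 1638.3, ∠ = arctan(1392/864) ≈ 58.17°
|G| = 200 · 2.3327e+06 / 3.1818e+09 ≈ 0.14663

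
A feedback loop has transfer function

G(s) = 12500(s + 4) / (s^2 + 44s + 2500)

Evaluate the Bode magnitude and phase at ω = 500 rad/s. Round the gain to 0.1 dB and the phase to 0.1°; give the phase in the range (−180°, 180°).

28.0 dB, -85.4°

At s = jω = j500:
zero (s+4): 4 + j500 → |·| = √(4²+500²) = √250016 ≈ 500.02, ∠ = arctan(500/4) ≈ 89.54°
quadratic: (j500)² + 44·j500 + 2500 = -247500 + j22000 → |·| ≈ 2.4848e+05, ∠ ≈ 174.92°
|G| = 12500 · 500.02 / 2.4848e+05 ≈ 25.154
Gain = 20 log₁₀(25.154) ≈ 28.01 dB
∠G = 89.54° − 174.92° = -85.38°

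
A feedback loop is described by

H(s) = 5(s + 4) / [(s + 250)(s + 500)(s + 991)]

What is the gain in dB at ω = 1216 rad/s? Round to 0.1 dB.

At s = jω = j1216:
zero (s+4): 4 + j1216 → |·| = √(4²+1216²) = √1478672 ≈ 1216, ∠ = arctan(1216/4) ≈ 89.81°
pole (s+250): 250 + j1216 → |·| = √(250²+1216²) = √1541156 ≈ 1241.4, ∠ = arctan(1216/250) ≈ 78.38°
pole (s+500): 500 + j1216 → |·| = √(500²+1216²) = √1728656 ≈ 1314.8, ∠ = arctan(1216/500) ≈ 67.65°
pole (s+991): 991 + j1216 → |·| = √(991²+1216²) = √2460737 ≈ 1568.7, ∠ = arctan(1216/991) ≈ 50.82°
|H| = 5 · 1216 / 2.5604e+09 ≈ 2.3746e-06
Gain = 20 log₁₀(2.3746e-06) ≈ -112.49 dB

-112.5 dB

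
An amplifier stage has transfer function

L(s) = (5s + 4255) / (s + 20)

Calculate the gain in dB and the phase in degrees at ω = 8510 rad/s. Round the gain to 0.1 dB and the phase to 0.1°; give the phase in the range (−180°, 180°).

14.0 dB, -5.6°

Substitute s = j8510:
Numerator: 5(j8510) + 4255 = 4255 + j42550
Denominator: (j8510) + 20 = 20 + j8510
|N| = √(4255² + 42550²) ≈ 42762, ∠N ≈ 84.29°
|D| = √(20² + 8510²) ≈ 8510, ∠D ≈ 89.87°
|L| = 42762 / 8510 ≈ 5.0249
Gain = 20 log₁₀(5.0249) ≈ 14.02 dB
∠L = 84.29° − 89.87° = -5.58°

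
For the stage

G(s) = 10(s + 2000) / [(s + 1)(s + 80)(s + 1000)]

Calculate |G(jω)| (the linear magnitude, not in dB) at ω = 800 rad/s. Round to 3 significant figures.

2.62e-05

At s = jω = j800:
zero (s+2000): 2000 + j800 → |·| = √(2000²+800²) = √4640000 ≈ 2154.1, ∠ = arctan(800/2000) ≈ 21.80°
pole (s+1): 1 + j800 → |·| = √(1²+800²) = √640001 ≈ 800, ∠ = arctan(800/1) ≈ 89.93°
pole (s+80): 80 + j800 → |·| = √(80²+800²) = √646400 ≈ 803.99, ∠ = arctan(800/80) ≈ 84.29°
pole (s+1000): 1000 + j800 → |·| = √(1000²+800²) = √1640000 ≈ 1280.6, ∠ = arctan(800/1000) ≈ 38.66°
|G| = 10 · 2154.1 / 8.2367e+08 ≈ 2.6152e-05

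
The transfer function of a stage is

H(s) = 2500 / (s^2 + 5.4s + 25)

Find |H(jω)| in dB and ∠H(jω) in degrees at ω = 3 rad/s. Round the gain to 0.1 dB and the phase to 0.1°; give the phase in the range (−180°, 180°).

At s = jω = j3:
quadratic: (j3)² + 5.4·j3 + 25 = 16 + j16.2 → |·| ≈ 22.769, ∠ ≈ 45.36°
|H| = 2500 / 22.769 ≈ 109.8
Gain = 20 log₁₀(109.8) ≈ 40.81 dB
∠H = 0.00° − 45.36° = -45.36°

40.8 dB, -45.4°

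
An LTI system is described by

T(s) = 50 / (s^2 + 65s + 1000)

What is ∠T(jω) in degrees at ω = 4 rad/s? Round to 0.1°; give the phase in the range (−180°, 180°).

Substitute s = j4:
Numerator: 50 = 50 + j0
Denominator: (j4)^2 + 65(j4) + 1000 = 984 + j260
|N| = √(50² + 0²) ≈ 50, ∠N ≈ 0.00°
|D| = √(984² + 260²) ≈ 1017.8, ∠D ≈ 14.80°
∠T = 0.00° − 14.80° = -14.80°

-14.8°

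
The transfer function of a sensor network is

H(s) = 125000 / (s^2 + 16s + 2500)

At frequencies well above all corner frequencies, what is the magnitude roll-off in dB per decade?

Each pole contributes −20 dB/decade at high frequency; each zero contributes +20 dB/decade.
Net: 0 zero(s) − 2 pole(s) → -40 dB/decade.

-40 dB/decade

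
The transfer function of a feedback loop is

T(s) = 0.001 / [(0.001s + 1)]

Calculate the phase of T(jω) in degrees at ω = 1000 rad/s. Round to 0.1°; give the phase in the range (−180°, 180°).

At ω = 1000 rad/s:
pole (1 + j1000·0.001) = 1 + j1 → |·| ≈ 1.4142, ∠ ≈ 45.00°
∠T = (0°) − (45.00°) = -45.00°

-45.0°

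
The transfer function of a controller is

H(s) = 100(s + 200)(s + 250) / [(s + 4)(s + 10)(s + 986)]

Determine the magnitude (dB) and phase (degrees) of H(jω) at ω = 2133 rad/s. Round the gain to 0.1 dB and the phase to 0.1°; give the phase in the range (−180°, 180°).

At s = jω = j2133:
zero (s+200): 200 + j2133 → |·| = √(200²+2133²) = √4589689 ≈ 2142.4, ∠ = arctan(2133/200) ≈ 84.64°
zero (s+250): 250 + j2133 → |·| = √(250²+2133²) = √4612189 ≈ 2147.6, ∠ = arctan(2133/250) ≈ 83.32°
pole (s+4): 4 + j2133 → |·| = √(4²+2133²) = √4549705 ≈ 2133, ∠ = arctan(2133/4) ≈ 89.89°
pole (s+10): 10 + j2133 → |·| = √(10²+2133²) = √4549789 ≈ 2133, ∠ = arctan(2133/10) ≈ 89.73°
pole (s+986): 986 + j2133 → |·| = √(986²+2133²) = √5521885 ≈ 2349.9, ∠ = arctan(2133/986) ≈ 65.19°
|H| = 100 · 4.601e+06 / 1.0691e+10 ≈ 0.043036
Gain = 20 log₁₀(0.043036) ≈ -27.32 dB
∠H = 167.96° − 244.81° = -76.85°

-27.3 dB, -76.9°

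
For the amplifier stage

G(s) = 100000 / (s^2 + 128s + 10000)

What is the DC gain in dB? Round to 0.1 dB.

20.0 dB

G(0) = 100000 / 10000 = 10
20 log₁₀(10) ≈ 20.00 dB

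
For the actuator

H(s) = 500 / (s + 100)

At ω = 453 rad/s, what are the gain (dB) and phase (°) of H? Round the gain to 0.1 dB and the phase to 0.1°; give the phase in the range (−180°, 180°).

Substitute s = j453:
Numerator: 500 = 500 + j0
Denominator: (j453) + 100 = 100 + j453
|N| = √(500² + 0²) ≈ 500, ∠N ≈ 0.00°
|D| = √(100² + 453²) ≈ 463.91, ∠D ≈ 77.55°
|H| = 500 / 463.91 ≈ 1.0778
Gain = 20 log₁₀(1.0778) ≈ 0.65 dB
∠H = 0.00° − 77.55° = -77.55°

0.7 dB, -77.6°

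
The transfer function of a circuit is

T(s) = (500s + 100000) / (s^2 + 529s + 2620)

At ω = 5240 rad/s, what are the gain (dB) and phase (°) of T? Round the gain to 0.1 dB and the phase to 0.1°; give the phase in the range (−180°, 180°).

Substitute s = j5240:
Numerator: 500(j5240) + 100000 = 100000 + j2620000
Denominator: (j5240)^2 + 529(j5240) + 2620 = -27454980 + j2771960
|N| = √(100000² + 2620000²) ≈ 2.6219e+06, ∠N ≈ 87.81°
|D| = √(27454980² + 2771960²) ≈ 2.7595e+07, ∠D ≈ 174.23°
|T| = 2.6219e+06 / 2.7595e+07 ≈ 0.095014
Gain = 20 log₁₀(0.095014) ≈ -20.44 dB
∠T = 87.81° − 174.23° = -86.42°

-20.4 dB, -86.4°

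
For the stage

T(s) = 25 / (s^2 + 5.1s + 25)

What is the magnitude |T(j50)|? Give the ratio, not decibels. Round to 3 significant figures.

0.0100

At s = jω = j50:
quadratic: (j50)² + 5.1·j50 + 25 = -2475 + j255 → |·| ≈ 2488.1, ∠ ≈ 174.12°
|T| = 25 / 2488.1 ≈ 0.010048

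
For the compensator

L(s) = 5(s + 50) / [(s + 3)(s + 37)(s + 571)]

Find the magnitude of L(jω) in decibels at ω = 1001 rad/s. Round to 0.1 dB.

-107.3 dB

At s = jω = j1001:
zero (s+50): 50 + j1001 → |·| = √(50²+1001²) = √1004501 ≈ 1002.2, ∠ = arctan(1001/50) ≈ 87.14°
pole (s+3): 3 + j1001 → |·| = √(3²+1001²) = √1002010 ≈ 1001, ∠ = arctan(1001/3) ≈ 89.83°
pole (s+37): 37 + j1001 → |·| = √(37²+1001²) = √1003370 ≈ 1001.7, ∠ = arctan(1001/37) ≈ 87.88°
pole (s+571): 571 + j1001 → |·| = √(571²+1001²) = √1328042 ≈ 1152.4, ∠ = arctan(1001/571) ≈ 60.30°
|L| = 5 · 1002.2 / 1.1555e+09 ≈ 4.3367e-06
Gain = 20 log₁₀(4.3367e-06) ≈ -107.26 dB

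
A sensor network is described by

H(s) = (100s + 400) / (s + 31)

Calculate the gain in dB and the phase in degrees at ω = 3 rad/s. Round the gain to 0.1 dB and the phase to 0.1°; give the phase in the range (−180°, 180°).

Substitute s = j3:
Numerator: 100(j3) + 400 = 400 + j300
Denominator: (j3) + 31 = 31 + j3
|N| = √(400² + 300²) ≈ 500, ∠N ≈ 36.87°
|D| = √(31² + 3²) ≈ 31.145, ∠D ≈ 5.53°
|H| = 500 / 31.145 ≈ 16.054
Gain = 20 log₁₀(16.054) ≈ 24.11 dB
∠H = 36.87° − 5.53° = 31.34°

24.1 dB, 31.3°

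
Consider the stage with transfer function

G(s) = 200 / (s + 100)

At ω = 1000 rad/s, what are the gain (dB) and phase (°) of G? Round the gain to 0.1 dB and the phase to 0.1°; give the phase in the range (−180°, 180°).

At s = jω = j1000:
pole (s+100): 100 + j1000 → |·| = √(100²+1000²) = √1010000 ≈ 1005, ∠ = arctan(1000/100) ≈ 84.29°
|G| = 200 / 1005 ≈ 0.199
Gain = 20 log₁₀(0.199) ≈ -14.02 dB
∠G = 0.00° − 84.29° = -84.29°

-14.0 dB, -84.3°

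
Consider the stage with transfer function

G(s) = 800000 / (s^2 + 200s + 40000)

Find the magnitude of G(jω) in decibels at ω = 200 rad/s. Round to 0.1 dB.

At s = jω = j200:
quadratic: (j200)² + 200·j200 + 40000 = 0 + j40000 → |·| ≈ 40000, ∠ ≈ 90.00°
|G| = 800000 / 40000 ≈ 20
Gain = 20 log₁₀(20) ≈ 26.02 dB

26.0 dB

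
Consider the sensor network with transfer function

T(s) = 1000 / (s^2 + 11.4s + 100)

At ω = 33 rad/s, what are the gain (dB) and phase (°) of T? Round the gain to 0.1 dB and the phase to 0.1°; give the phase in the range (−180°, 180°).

At s = jω = j33:
quadratic: (j33)² + 11.4·j33 + 100 = -989 + j376.2 → |·| ≈ 1058.1, ∠ ≈ 159.17°
|T| = 1000 / 1058.1 ≈ 0.94509
Gain = 20 log₁₀(0.94509) ≈ -0.49 dB
∠T = 0.00° − 159.17° = -159.17°

-0.5 dB, -159.2°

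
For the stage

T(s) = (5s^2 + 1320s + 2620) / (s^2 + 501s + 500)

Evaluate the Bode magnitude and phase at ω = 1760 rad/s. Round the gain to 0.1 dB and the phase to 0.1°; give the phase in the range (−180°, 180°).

13.7 dB, 7.4°

Substitute s = j1760:
Numerator: 5(j1760)^2 + 1320(j1760) + 2620 = -15485380 + j2323200
Denominator: (j1760)^2 + 501(j1760) + 500 = -3097100 + j881760
|N| = √(15485380² + 2323200²) ≈ 1.5659e+07, ∠N ≈ 171.47°
|D| = √(3097100² + 881760²) ≈ 3.2202e+06, ∠D ≈ 164.11°
|T| = 1.5659e+07 / 3.2202e+06 ≈ 4.8627
Gain = 20 log₁₀(4.8627) ≈ 13.74 dB
∠T = 171.47° − 164.11° = 7.36°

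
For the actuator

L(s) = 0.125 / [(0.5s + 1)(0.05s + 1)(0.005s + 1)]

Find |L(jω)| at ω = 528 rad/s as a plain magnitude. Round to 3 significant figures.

6.35e-06

At ω = 528 rad/s:
pole (1 + j528·0.5) = 1 + j264 → |·| ≈ 264, ∠ ≈ 89.78°
pole (1 + j528·0.05) = 1 + j26.4 → |·| ≈ 26.419, ∠ ≈ 87.83°
pole (1 + j528·0.005) = 1 + j2.64 → |·| ≈ 2.823, ∠ ≈ 69.25°
|L| = 0.125 · 1 / (264 · 26.419 · 2.823) ≈ 6.3486e-06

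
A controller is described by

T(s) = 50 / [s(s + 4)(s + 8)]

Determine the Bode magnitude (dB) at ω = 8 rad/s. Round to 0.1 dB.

At s = jω = j8:
pole (s+4): 4 + j8 → |·| = √(4²+8²) = √80 ≈ 8.9443, ∠ = arctan(8/4) ≈ 63.43°
pole (s+8): 8 + j8 → |·| = √(8²+8²) = √128 ≈ 11.314, ∠ = arctan(8/8) ≈ 45.00°
pole at origin: |s| = 8, ∠ = 90.00° (in denominator)
|T| = 50 / 809.57 ≈ 0.061761
Gain = 20 log₁₀(0.061761) ≈ -24.19 dB

-24.2 dB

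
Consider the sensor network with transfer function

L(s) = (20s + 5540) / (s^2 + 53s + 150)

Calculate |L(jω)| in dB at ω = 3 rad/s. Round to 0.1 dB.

28.3 dB

Substitute s = j3:
Numerator: 20(j3) + 5540 = 5540 + j60
Denominator: (j3)^2 + 53(j3) + 150 = 141 + j159
|N| = √(5540² + 60²) ≈ 5540.3, ∠N ≈ 0.62°
|D| = √(141² + 159²) ≈ 212.51, ∠D ≈ 48.43°
|L| = 5540.3 / 212.51 ≈ 26.071
Gain = 20 log₁₀(26.071) ≈ 28.32 dB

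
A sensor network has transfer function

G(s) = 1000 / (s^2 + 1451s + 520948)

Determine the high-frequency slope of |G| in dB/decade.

Each pole contributes −20 dB/decade at high frequency; each zero contributes +20 dB/decade.
Net: 0 zero(s) − 2 pole(s) → -40 dB/decade.

-40 dB/decade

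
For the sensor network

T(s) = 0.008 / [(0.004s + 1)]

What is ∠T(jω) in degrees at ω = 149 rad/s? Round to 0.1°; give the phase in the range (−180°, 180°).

At ω = 149 rad/s:
pole (1 + j149·0.004) = 1 + j0.596 → |·| ≈ 1.1641, ∠ ≈ 30.79°
∠T = (0°) − (30.79°) = -30.79°

-30.8°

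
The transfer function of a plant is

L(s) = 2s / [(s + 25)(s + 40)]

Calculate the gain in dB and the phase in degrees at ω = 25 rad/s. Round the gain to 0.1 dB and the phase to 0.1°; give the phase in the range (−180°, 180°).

At s = jω = j25:
zero at origin: s = j25 → |·| = 25, ∠ = 90.00°
pole (s+25): 25 + j25 → |·| = √(25²+25²) = √1250 ≈ 35.355, ∠ = arctan(25/25) ≈ 45.00°
pole (s+40): 40 + j25 → |·| = √(40²+25²) = √2225 ≈ 47.17, ∠ = arctan(25/40) ≈ 32.01°
|L| = 2 · 25 / 1667.7 ≈ 0.029981
Gain = 20 log₁₀(0.029981) ≈ -30.46 dB
∠L = 90.00° − 77.01° = 12.99°

-30.5 dB, 13.0°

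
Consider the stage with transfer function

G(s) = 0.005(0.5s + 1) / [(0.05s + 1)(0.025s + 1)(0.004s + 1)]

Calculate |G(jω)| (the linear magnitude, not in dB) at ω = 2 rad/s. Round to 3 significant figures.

0.00703

At ω = 2 rad/s:
zero (1 + j2·0.5) = 1 + j1 → |·| ≈ 1.4142, ∠ ≈ 45.00°
pole (1 + j2·0.05) = 1 + j0.1 → |·| ≈ 1.005, ∠ ≈ 5.71°
pole (1 + j2·0.025) = 1 + j0.05 → |·| ≈ 1.0012, ∠ ≈ 2.86°
pole (1 + j2·0.004) = 1 + j0.008 → |·| ≈ 1, ∠ ≈ 0.46°
|G| = 0.005 · 1.4142 / (1.005 · 1.0012 · 1) ≈ 0.0070274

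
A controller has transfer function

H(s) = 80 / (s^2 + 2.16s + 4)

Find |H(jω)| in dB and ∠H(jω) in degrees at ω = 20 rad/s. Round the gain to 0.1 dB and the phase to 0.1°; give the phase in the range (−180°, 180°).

-13.9 dB, -173.8°

At s = jω = j20:
quadratic: (j20)² + 2.16·j20 + 4 = -396 + j43.2 → |·| ≈ 398.35, ∠ ≈ 173.77°
|H| = 80 / 398.35 ≈ 0.20083
Gain = 20 log₁₀(0.20083) ≈ -13.94 dB
∠H = 0.00° − 173.77° = -173.77°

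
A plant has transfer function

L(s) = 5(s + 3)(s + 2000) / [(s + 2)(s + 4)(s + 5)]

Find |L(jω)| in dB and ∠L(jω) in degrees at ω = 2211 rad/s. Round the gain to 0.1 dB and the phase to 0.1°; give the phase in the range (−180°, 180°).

-50.3 dB, -131.9°

At s = jω = j2211:
zero (s+3): 3 + j2211 → |·| = √(3²+2211²) = √4888530 ≈ 2211, ∠ = arctan(2211/3) ≈ 89.92°
zero (s+2000): 2000 + j2211 → |·| = √(2000²+2211²) = √8888521 ≈ 2981.4, ∠ = arctan(2211/2000) ≈ 47.87°
pole (s+2): 2 + j2211 → |·| = √(2²+2211²) = √4888525 ≈ 2211, ∠ = arctan(2211/2) ≈ 89.95°
pole (s+4): 4 + j2211 → |·| = √(4²+2211²) = √4888537 ≈ 2211, ∠ = arctan(2211/4) ≈ 89.90°
pole (s+5): 5 + j2211 → |·| = √(5²+2211²) = √4888546 ≈ 2211, ∠ = arctan(2211/5) ≈ 89.87°
|L| = 5 · 6.5919e+06 / 1.0809e+10 ≈ 0.0030493
Gain = 20 log₁₀(0.0030493) ≈ -50.32 dB
∠L = 137.79° − 269.72° = -131.93°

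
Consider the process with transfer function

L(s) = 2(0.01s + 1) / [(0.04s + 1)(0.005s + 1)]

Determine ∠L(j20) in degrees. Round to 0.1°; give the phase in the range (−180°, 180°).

-33.1°

At ω = 20 rad/s:
zero (1 + j20·0.01) = 1 + j0.2 → |·| ≈ 1.0198, ∠ ≈ 11.31°
pole (1 + j20·0.04) = 1 + j0.8 → |·| ≈ 1.2806, ∠ ≈ 38.66°
pole (1 + j20·0.005) = 1 + j0.1 → |·| ≈ 1.005, ∠ ≈ 5.71°
∠L = (11.31°) − (38.66° + 5.71°) = -33.06°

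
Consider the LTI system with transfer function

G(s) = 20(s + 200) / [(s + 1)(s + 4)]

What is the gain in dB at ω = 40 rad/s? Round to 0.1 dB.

At s = jω = j40:
zero (s+200): 200 + j40 → |·| = √(200²+40²) = √41600 ≈ 203.96, ∠ = arctan(40/200) ≈ 11.31°
pole (s+1): 1 + j40 → |·| = √(1²+40²) = √1601 ≈ 40.012, ∠ = arctan(40/1) ≈ 88.57°
pole (s+4): 4 + j40 → |·| = √(4²+40²) = √1616 ≈ 40.2, ∠ = arctan(40/4) ≈ 84.29°
|G| = 20 · 203.96 / 1608.5 ≈ 2.536
Gain = 20 log₁₀(2.536) ≈ 8.08 dB

8.1 dB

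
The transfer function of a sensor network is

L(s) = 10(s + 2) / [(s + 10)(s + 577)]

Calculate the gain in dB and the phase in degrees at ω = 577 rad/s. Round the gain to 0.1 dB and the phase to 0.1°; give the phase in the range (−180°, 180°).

At s = jω = j577:
zero (s+2): 2 + j577 → |·| = √(2²+577²) = √332933 ≈ 577, ∠ = arctan(577/2) ≈ 89.80°
pole (s+10): 10 + j577 → |·| = √(10²+577²) = √333029 ≈ 577.09, ∠ = arctan(577/10) ≈ 89.01°
pole (s+577): 577 + j577 → |·| = √(577²+577²) = √665858 ≈ 816, ∠ = arctan(577/577) ≈ 45.00°
|L| = 10 · 577 / 4.7091e+05 ≈ 0.012253
Gain = 20 log₁₀(0.012253) ≈ -38.24 dB
∠L = 89.80° − 134.01° = -44.21°

-38.2 dB, -44.2°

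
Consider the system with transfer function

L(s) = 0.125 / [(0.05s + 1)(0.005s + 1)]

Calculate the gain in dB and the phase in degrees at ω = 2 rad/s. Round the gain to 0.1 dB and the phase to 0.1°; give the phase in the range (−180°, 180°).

At ω = 2 rad/s:
pole (1 + j2·0.05) = 1 + j0.1 → |·| ≈ 1.005, ∠ ≈ 5.71°
pole (1 + j2·0.005) = 1 + j0.01 → |·| ≈ 1, ∠ ≈ 0.57°
|L| = 0.125 · 1 / (1.005 · 1) ≈ 0.12438
Gain = 20 log₁₀(0.12438) ≈ -18.10 dB
∠L = (0°) − (5.71° + 0.57°) = -6.28°

-18.1 dB, -6.3°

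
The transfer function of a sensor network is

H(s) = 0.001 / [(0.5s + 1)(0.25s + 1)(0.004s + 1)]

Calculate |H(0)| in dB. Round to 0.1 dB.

H(0) = 0.001 · 1 / 1 = 0.001
20 log₁₀(0.001) ≈ -60.00 dB

-60.0 dB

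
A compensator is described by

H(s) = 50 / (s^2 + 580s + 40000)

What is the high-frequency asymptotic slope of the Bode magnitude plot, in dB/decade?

Each pole contributes −20 dB/decade at high frequency; each zero contributes +20 dB/decade.
Net: 0 zero(s) − 2 pole(s) → -40 dB/decade.

-40 dB/decade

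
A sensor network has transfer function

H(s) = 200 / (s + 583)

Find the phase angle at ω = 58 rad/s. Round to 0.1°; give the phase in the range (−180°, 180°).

-5.7°

Substitute s = j58:
Numerator: 200 = 200 + j0
Denominator: (j58) + 583 = 583 + j58
|N| = √(200² + 0²) ≈ 200, ∠N ≈ 0.00°
|D| = √(583² + 58²) ≈ 585.88, ∠D ≈ 5.68°
∠H = 0.00° − 5.68° = -5.68°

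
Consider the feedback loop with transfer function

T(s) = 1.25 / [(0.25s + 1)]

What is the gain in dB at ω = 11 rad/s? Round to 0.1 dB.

At ω = 11 rad/s:
pole (1 + j11·0.25) = 1 + j2.75 → |·| ≈ 2.9262, ∠ ≈ 70.02°
|T| = 1.25 · 1 / (2.9262) ≈ 0.42718
Gain = 20 log₁₀(0.42718) ≈ -7.39 dB

-7.4 dB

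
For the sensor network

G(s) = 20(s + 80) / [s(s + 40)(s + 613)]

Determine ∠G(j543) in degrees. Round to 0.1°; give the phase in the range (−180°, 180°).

At s = jω = j543:
zero (s+80): 80 + j543 → |·| = √(80²+543²) = √301249 ≈ 548.86, ∠ = arctan(543/80) ≈ 81.62°
pole (s+40): 40 + j543 → |·| = √(40²+543²) = √296449 ≈ 544.47, ∠ = arctan(543/40) ≈ 85.79°
pole (s+613): 613 + j543 → |·| = √(613²+543²) = √670618 ≈ 818.91, ∠ = arctan(543/613) ≈ 41.53°
pole at origin: |s| = 543, ∠ = 90.00° (in denominator)
∠G = 81.62° − 217.32° = -135.70°

-135.7°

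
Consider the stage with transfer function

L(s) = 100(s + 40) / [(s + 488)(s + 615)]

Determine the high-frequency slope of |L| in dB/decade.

Each pole contributes −20 dB/decade at high frequency; each zero contributes +20 dB/decade.
Net: 1 zero(s) − 2 pole(s) → -20 dB/decade.

-20 dB/decade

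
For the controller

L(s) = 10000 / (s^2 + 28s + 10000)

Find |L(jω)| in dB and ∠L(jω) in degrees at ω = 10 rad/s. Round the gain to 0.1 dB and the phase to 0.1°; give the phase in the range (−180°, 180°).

0.1 dB, -1.6°

At s = jω = j10:
quadratic: (j10)² + 28·j10 + 10000 = 9900 + j280 → |·| ≈ 9904, ∠ ≈ 1.62°
|L| = 10000 / 9904 ≈ 1.0097
Gain = 20 log₁₀(1.0097) ≈ 0.08 dB
∠L = 0.00° − 1.62° = -1.62°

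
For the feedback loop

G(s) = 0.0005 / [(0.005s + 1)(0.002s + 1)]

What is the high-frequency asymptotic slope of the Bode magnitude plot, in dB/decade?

-40 dB/decade

Each pole contributes −20 dB/decade at high frequency; each zero contributes +20 dB/decade.
Net: 0 zero(s) − 2 pole(s) → -40 dB/decade.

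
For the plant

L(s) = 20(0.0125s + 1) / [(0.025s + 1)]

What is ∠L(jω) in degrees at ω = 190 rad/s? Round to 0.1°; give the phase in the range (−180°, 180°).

At ω = 190 rad/s:
zero (1 + j190·0.0125) = 1 + j2.375 → |·| ≈ 2.5769, ∠ ≈ 67.17°
pole (1 + j190·0.025) = 1 + j4.75 → |·| ≈ 4.8541, ∠ ≈ 78.11°
∠L = (67.17°) − (78.11°) = -10.94°

-10.9°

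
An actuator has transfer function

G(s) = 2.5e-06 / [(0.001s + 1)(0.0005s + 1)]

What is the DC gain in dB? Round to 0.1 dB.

G(0) = 2.5e-06 · 1 / 1 = 2.5e-06
20 log₁₀(2.5e-06) ≈ -112.04 dB

-112.0 dB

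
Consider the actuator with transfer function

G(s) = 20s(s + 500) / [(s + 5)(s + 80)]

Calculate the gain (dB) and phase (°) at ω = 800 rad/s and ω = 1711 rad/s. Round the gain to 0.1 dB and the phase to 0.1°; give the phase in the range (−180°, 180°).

At s = jω = j800:
zero (s+500): 500 + j800 → |·| = √(500²+800²) = √890000 ≈ 943.4, ∠ = arctan(800/500) ≈ 57.99°
zero at origin: s = j800 → |·| = 800, ∠ = 90.00°
pole (s+5): 5 + j800 → |·| = √(5²+800²) = √640025 ≈ 800.02, ∠ = arctan(800/5) ≈ 89.64°
pole (s+80): 80 + j800 → |·| = √(80²+800²) = √646400 ≈ 803.99, ∠ = arctan(800/80) ≈ 84.29°
|G| = 20 · 7.5472e+05 / 6.4321e+05 ≈ 23.467
Gain = 20 log₁₀(23.467) ≈ 27.41 dB
∠G = 147.99° − 173.93° = -25.94°

At s = jω = j1711:
zero (s+500): 500 + j1711 → |·| = √(500²+1711²) = √3177521 ≈ 1782.6, ∠ = arctan(1711/500) ≈ 73.71°
zero at origin: s = j1711 → |·| = 1711, ∠ = 90.00°
pole (s+5): 5 + j1711 → |·| = √(5²+1711²) = √2927546 ≈ 1711, ∠ = arctan(1711/5) ≈ 89.83°
pole (s+80): 80 + j1711 → |·| = √(80²+1711²) = √2933921 ≈ 1712.9, ∠ = arctan(1711/80) ≈ 87.32°
|G| = 20 · 3.05e+06 / 2.9308e+06 ≈ 20.813
Gain = 20 log₁₀(20.813) ≈ 26.37 dB
∠G = 163.71° − 177.15° = -13.44°

ω = 800: 27.4 dB, -25.9°; ω = 1711: 26.4 dB, -13.4°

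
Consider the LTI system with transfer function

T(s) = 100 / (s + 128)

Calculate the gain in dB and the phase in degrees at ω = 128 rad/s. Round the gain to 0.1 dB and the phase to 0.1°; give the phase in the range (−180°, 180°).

At s = jω = j128:
pole (s+128): 128 + j128 → |·| = √(128²+128²) = √32768 ≈ 181.02, ∠ = arctan(128/128) ≈ 45.00°
|T| = 100 / 181.02 ≈ 0.55243
Gain = 20 log₁₀(0.55243) ≈ -5.15 dB
∠T = 0.00° − 45.00° = -45.00°

-5.2 dB, -45.0°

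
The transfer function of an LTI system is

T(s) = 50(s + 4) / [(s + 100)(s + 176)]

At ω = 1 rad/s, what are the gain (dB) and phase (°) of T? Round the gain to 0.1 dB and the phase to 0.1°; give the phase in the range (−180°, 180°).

-38.6 dB, 13.1°

At s = jω = j1:
zero (s+4): 4 + j1 → |·| = √(4²+1²) = √17 ≈ 4.1231, ∠ = arctan(1/4) ≈ 14.04°
pole (s+100): 100 + j1 → |·| = √(100²+1²) = √10001 ≈ 100, ∠ = arctan(1/100) ≈ 0.57°
pole (s+176): 176 + j1 → |·| = √(176²+1²) = √30977 ≈ 176, ∠ = arctan(1/176) ≈ 0.33°
|T| = 50 · 4.1231 / 17600 ≈ 0.011713
Gain = 20 log₁₀(0.011713) ≈ -38.63 dB
∠T = 14.04° − 0.90° = 13.14°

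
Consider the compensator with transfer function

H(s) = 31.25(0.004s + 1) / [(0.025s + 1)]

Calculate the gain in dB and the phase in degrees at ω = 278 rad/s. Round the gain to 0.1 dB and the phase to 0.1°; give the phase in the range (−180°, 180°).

At ω = 278 rad/s:
zero (1 + j278·0.004) = 1 + j1.112 → |·| ≈ 1.4955, ∠ ≈ 48.04°
pole (1 + j278·0.025) = 1 + j6.95 → |·| ≈ 7.0216, ∠ ≈ 81.81°
|H| = 31.25 · 1.4955 / (7.0216) ≈ 6.6558
Gain = 20 log₁₀(6.6558) ≈ 16.46 dB
∠H = (48.04°) − (81.81°) = -33.77°

16.5 dB, -33.8°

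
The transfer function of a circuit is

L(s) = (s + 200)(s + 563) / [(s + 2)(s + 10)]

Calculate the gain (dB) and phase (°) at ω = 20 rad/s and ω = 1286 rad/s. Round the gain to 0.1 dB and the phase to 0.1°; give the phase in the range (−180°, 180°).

ω = 20: 48.0 dB, -140.0°; ω = 1286: 0.9 dB, -31.9°

At s = jω = j20:
zero (s+200): 200 + j20 → |·| = √(200²+20²) = √40400 ≈ 201, ∠ = arctan(20/200) ≈ 5.71°
zero (s+563): 563 + j20 → |·| = √(563²+20²) = √317369 ≈ 563.36, ∠ = arctan(20/563) ≈ 2.03°
pole (s+2): 2 + j20 → |·| = √(2²+20²) = √404 ≈ 20.1, ∠ = arctan(20/2) ≈ 84.29°
pole (s+10): 10 + j20 → |·| = √(10²+20²) = √500 ≈ 22.361, ∠ = arctan(20/10) ≈ 63.43°
|L| = 1 · 1.1324e+05 / 449.46 ≈ 251.95
Gain = 20 log₁₀(251.95) ≈ 48.03 dB
∠L = 7.74° − 147.72° = -139.98°

At s = jω = j1286:
zero (s+200): 200 + j1286 → |·| = √(200²+1286²) = √1693796 ≈ 1301.5, ∠ = arctan(1286/200) ≈ 81.16°
zero (s+563): 563 + j1286 → |·| = √(563²+1286²) = √1970765 ≈ 1403.8, ∠ = arctan(1286/563) ≈ 66.36°
pole (s+2): 2 + j1286 → |·| = √(2²+1286²) = √1653800 ≈ 1286, ∠ = arctan(1286/2) ≈ 89.91°
pole (s+10): 10 + j1286 → |·| = √(10²+1286²) = √1653896 ≈ 1286, ∠ = arctan(1286/10) ≈ 89.55°
|L| = 1 · 1.827e+06 / 1.6538e+06 ≈ 1.1047
Gain = 20 log₁₀(1.1047) ≈ 0.86 dB
∠L = 147.52° − 179.46° = -31.94°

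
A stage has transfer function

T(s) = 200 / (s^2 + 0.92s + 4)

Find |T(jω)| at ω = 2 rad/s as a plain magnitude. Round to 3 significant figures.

At s = jω = j2:
quadratic: (j2)² + 0.92·j2 + 4 = 0 + j1.84 → |·| ≈ 1.84, ∠ ≈ 90.00°
|T| = 200 / 1.84 ≈ 108.7

109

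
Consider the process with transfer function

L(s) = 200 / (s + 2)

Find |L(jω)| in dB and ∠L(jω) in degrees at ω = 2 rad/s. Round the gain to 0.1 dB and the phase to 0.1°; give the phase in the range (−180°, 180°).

At s = jω = j2:
pole (s+2): 2 + j2 → |·| = √(2²+2²) = √8 ≈ 2.8284, ∠ = arctan(2/2) ≈ 45.00°
|L| = 200 / 2.8284 ≈ 70.711
Gain = 20 log₁₀(70.711) ≈ 36.99 dB
∠L = 0.00° − 45.00° = -45.00°

37.0 dB, -45.0°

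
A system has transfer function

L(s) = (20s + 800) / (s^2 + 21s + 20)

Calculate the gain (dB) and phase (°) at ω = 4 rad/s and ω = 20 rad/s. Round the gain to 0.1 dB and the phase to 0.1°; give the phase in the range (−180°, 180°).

ω = 4: 19.6 dB, -81.6°; ω = 20: 4.0 dB, -105.6°

Substitute s = j4:
Numerator: 20(j4) + 800 = 800 + j80
Denominator: (j4)^2 + 21(j4) + 20 = 4 + j84
|N| = √(800² + 80²) ≈ 803.99, ∠N ≈ 5.71°
|D| = √(4² + 84²) ≈ 84.095, ∠D ≈ 87.27°
|L| = 803.99 / 84.095 ≈ 9.5605
Gain = 20 log₁₀(9.5605) ≈ 19.61 dB
∠L = 5.71° − 87.27° = -81.56°

Substitute s = j20:
Numerator: 20(j20) + 800 = 800 + j400
Denominator: (j20)^2 + 21(j20) + 20 = -380 + j420
|N| = √(800² + 400²) ≈ 894.43, ∠N ≈ 26.57°
|D| = √(380² + 420²) ≈ 566.39, ∠D ≈ 132.14°
|L| = 894.43 / 566.39 ≈ 1.5792
Gain = 20 log₁₀(1.5792) ≈ 3.97 dB
∠L = 26.57° − 132.14° = -105.57°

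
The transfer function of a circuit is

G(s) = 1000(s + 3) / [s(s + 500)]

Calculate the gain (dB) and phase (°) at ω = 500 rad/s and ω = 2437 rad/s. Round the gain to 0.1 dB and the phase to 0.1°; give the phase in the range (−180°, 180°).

At s = jω = j500:
zero (s+3): 3 + j500 → |·| = √(3²+500²) = √250009 ≈ 500.01, ∠ = arctan(500/3) ≈ 89.66°
pole (s+500): 500 + j500 → |·| = √(500²+500²) = √500000 ≈ 707.11, ∠ = arctan(500/500) ≈ 45.00°
pole at origin: |s| = 500, ∠ = 90.00° (in denominator)
|G| = 1000 · 500.01 / 3.5356e+05 ≈ 1.4142
Gain = 20 log₁₀(1.4142) ≈ 3.01 dB
∠G = 89.66° − 135.00° = -45.34°

At s = jω = j2437:
zero (s+3): 3 + j2437 → |·| = √(3²+2437²) = √5938978 ≈ 2437, ∠ = arctan(2437/3) ≈ 89.93°
pole (s+500): 500 + j2437 → |·| = √(500²+2437²) = √6188969 ≈ 2487.8, ∠ = arctan(2437/500) ≈ 78.41°
pole at origin: |s| = 2437, ∠ = 90.00° (in denominator)
|G| = 1000 · 2437 / 6.0628e+06 ≈ 0.40196
Gain = 20 log₁₀(0.40196) ≈ -7.92 dB
∠G = 89.93° − 168.41° = -78.48°

ω = 500: 3.0 dB, -45.3°; ω = 2437: -7.9 dB, -78.5°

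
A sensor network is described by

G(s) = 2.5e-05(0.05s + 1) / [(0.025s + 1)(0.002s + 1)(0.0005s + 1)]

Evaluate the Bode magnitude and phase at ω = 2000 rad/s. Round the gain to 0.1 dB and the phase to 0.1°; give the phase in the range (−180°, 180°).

-101.3 dB, -120.4°

At ω = 2000 rad/s:
zero (1 + j2000·0.05) = 1 + j100 → |·| ≈ 100, ∠ ≈ 89.43°
pole (1 + j2000·0.025) = 1 + j50 → |·| ≈ 50.01, ∠ ≈ 88.85°
pole (1 + j2000·0.002) = 1 + j4 → |·| ≈ 4.1231, ∠ ≈ 75.96°
pole (1 + j2000·0.0005) = 1 + j1 → |·| ≈ 1.4142, ∠ ≈ 45.00°
|G| = 2.5e-05 · 100 / (50.01 · 4.1231 · 1.4142) ≈ 8.5733e-06
Gain = 20 log₁₀(8.5733e-06) ≈ -101.34 dB
∠G = (89.43°) − (88.85° + 75.96° + 45.00°) = -120.38°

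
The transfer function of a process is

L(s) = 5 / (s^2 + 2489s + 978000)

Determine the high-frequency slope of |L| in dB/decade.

-40 dB/decade

Each pole contributes −20 dB/decade at high frequency; each zero contributes +20 dB/decade.
Net: 0 zero(s) − 2 pole(s) → -40 dB/decade.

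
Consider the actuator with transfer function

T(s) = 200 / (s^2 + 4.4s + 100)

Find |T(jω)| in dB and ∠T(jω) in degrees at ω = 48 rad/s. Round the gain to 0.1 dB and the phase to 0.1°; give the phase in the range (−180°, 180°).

At s = jω = j48:
quadratic: (j48)² + 4.4·j48 + 100 = -2204 + j211.2 → |·| ≈ 2214.1, ∠ ≈ 174.53°
|T| = 200 / 2214.1 ≈ 0.09033
Gain = 20 log₁₀(0.09033) ≈ -20.88 dB
∠T = 0.00° − 174.53° = -174.53°

-20.9 dB, -174.5°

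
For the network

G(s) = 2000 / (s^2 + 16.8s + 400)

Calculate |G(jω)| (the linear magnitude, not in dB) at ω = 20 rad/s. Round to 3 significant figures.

5.95

At s = jω = j20:
quadratic: (j20)² + 16.8·j20 + 400 = 0 + j336 → |·| ≈ 336, ∠ ≈ 90.00°
|G| = 2000 / 336 ≈ 5.9524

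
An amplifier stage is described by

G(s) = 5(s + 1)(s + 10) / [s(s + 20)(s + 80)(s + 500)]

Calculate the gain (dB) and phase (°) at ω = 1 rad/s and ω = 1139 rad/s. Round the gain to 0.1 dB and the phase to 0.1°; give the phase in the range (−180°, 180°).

ω = 1: -81.0 dB, -43.0°; ω = 1139: -109.1 dB, -151.8°

At s = jω = j1:
zero (s+1): 1 + j1 → |·| = √(1²+1²) = √2 ≈ 1.4142, ∠ = arctan(1/1) ≈ 45.00°
zero (s+10): 10 + j1 → |·| = √(10²+1²) = √101 ≈ 10.05, ∠ = arctan(1/10) ≈ 5.71°
pole (s+20): 20 + j1 → |·| = √(20²+1²) = √401 ≈ 20.025, ∠ = arctan(1/20) ≈ 2.86°
pole (s+80): 80 + j1 → |·| = √(80²+1²) = √6401 ≈ 80.006, ∠ = arctan(1/80) ≈ 0.72°
pole (s+500): 500 + j1 → |·| = √(500²+1²) = √250001 ≈ 500, ∠ = arctan(1/500) ≈ 0.11°
pole at origin: |s| = 1, ∠ = 90.00° (in denominator)
|G| = 5 · 14.213 / 8.0106e+05 ≈ 8.8714e-05
Gain = 20 log₁₀(8.8714e-05) ≈ -81.04 dB
∠G = 50.71° − 93.69° = -42.98°

At s = jω = j1139:
zero (s+1): 1 + j1139 → |·| = √(1²+1139²) = √1297322 ≈ 1139, ∠ = arctan(1139/1) ≈ 89.95°
zero (s+10): 10 + j1139 → |·| = √(10²+1139²) = √1297421 ≈ 1139, ∠ = arctan(1139/10) ≈ 89.50°
pole (s+20): 20 + j1139 → |·| = √(20²+1139²) = √1297721 ≈ 1139.2, ∠ = arctan(1139/20) ≈ 88.99°
pole (s+80): 80 + j1139 → |·| = √(80²+1139²) = √1303721 ≈ 1141.8, ∠ = arctan(1139/80) ≈ 85.98°
pole (s+500): 500 + j1139 → |·| = √(500²+1139²) = √1547321 ≈ 1243.9, ∠ = arctan(1139/500) ≈ 66.30°
pole at origin: |s| = 1139, ∠ = 90.00° (in denominator)
|G| = 5 · 1.2973e+06 / 1.8429e+12 ≈ 3.5197e-06
Gain = 20 log₁₀(3.5197e-06) ≈ -109.07 dB
∠G = 179.45° − 331.27° = -151.82°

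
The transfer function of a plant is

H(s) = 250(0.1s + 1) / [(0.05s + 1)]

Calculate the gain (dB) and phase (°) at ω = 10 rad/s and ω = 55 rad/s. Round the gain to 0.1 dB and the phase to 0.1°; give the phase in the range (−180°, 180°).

At ω = 10 rad/s:
zero (1 + j10·0.1) = 1 + j1 → |·| ≈ 1.4142, ∠ ≈ 45.00°
pole (1 + j10·0.05) = 1 + j0.5 → |·| ≈ 1.118, ∠ ≈ 26.57°
|H| = 250 · 1.4142 / (1.118) ≈ 316.23
Gain = 20 log₁₀(316.23) ≈ 50.00 dB
∠H = (45.00°) − (26.57°) = 18.43°

At ω = 55 rad/s:
zero (1 + j55·0.1) = 1 + j5.5 → |·| ≈ 5.5902, ∠ ≈ 79.70°
pole (1 + j55·0.05) = 1 + j2.75 → |·| ≈ 2.9262, ∠ ≈ 70.02°
|H| = 250 · 5.5902 / (2.9262) ≈ 477.6
Gain = 20 log₁₀(477.6) ≈ 53.58 dB
∠H = (79.70°) − (70.02°) = 9.68°

ω = 10: 50.0 dB, 18.4°; ω = 55: 53.6 dB, 9.7°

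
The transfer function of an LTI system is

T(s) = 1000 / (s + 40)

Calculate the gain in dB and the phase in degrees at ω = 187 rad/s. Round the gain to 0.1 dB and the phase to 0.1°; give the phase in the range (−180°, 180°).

Substitute s = j187:
Numerator: 1000 = 1000 + j0
Denominator: (j187) + 40 = 40 + j187
|N| = √(1000² + 0²) ≈ 1000, ∠N ≈ 0.00°
|D| = √(40² + 187²) ≈ 191.23, ∠D ≈ 77.93°
|T| = 1000 / 191.23 ≈ 5.2293
Gain = 20 log₁₀(5.2293) ≈ 14.37 dB
∠T = 0.00° − 77.93° = -77.93°

14.4 dB, -77.9°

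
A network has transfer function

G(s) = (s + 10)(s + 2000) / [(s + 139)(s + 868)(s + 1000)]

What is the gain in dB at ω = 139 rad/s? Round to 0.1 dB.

At s = jω = j139:
zero (s+10): 10 + j139 → |·| = √(10²+139²) = √19421 ≈ 139.36, ∠ = arctan(139/10) ≈ 85.89°
zero (s+2000): 2000 + j139 → |·| = √(2000²+139²) = √4019321 ≈ 2004.8, ∠ = arctan(139/2000) ≈ 3.98°
pole (s+139): 139 + j139 → |·| = √(139²+139²) = √38642 ≈ 196.58, ∠ = arctan(139/139) ≈ 45.00°
pole (s+868): 868 + j139 → |·| = √(868²+139²) = √772745 ≈ 879.06, ∠ = arctan(139/868) ≈ 9.10°
pole (s+1000): 1000 + j139 → |·| = √(1000²+139²) = √1019321 ≈ 1009.6, ∠ = arctan(139/1000) ≈ 7.91°
|G| = 1 · 2.7939e+05 / 1.7446e+08 ≈ 0.0016015
Gain = 20 log₁₀(0.0016015) ≈ -55.91 dB

-55.9 dB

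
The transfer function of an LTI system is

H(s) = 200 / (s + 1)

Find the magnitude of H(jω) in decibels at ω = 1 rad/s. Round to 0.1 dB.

At s = jω = j1:
pole (s+1): 1 + j1 → |·| = √(1²+1²) = √2 ≈ 1.4142, ∠ = arctan(1/1) ≈ 45.00°
|H| = 200 / 1.4142 ≈ 141.42
Gain = 20 log₁₀(141.42) ≈ 43.01 dB

43.0 dB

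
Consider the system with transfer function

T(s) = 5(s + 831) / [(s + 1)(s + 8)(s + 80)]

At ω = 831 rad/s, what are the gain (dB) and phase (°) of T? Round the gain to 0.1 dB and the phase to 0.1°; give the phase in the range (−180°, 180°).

-99.8 dB, 141.1°

At s = jω = j831:
zero (s+831): 831 + j831 → |·| = √(831²+831²) = √1381122 ≈ 1175.2, ∠ = arctan(831/831) ≈ 45.00°
pole (s+1): 1 + j831 → |·| = √(1²+831²) = √690562 ≈ 831, ∠ = arctan(831/1) ≈ 89.93°
pole (s+8): 8 + j831 → |·| = √(8²+831²) = √690625 ≈ 831.04, ∠ = arctan(831/8) ≈ 89.45°
pole (s+80): 80 + j831 → |·| = √(80²+831²) = √696961 ≈ 834.84, ∠ = arctan(831/80) ≈ 84.50°
|T| = 5 · 1175.2 / 5.7654e+08 ≈ 1.0192e-05
Gain = 20 log₁₀(1.0192e-05) ≈ -99.83 dB
∠T = 45.00° − 263.88° = -218.88° ≡ 141.12° (principal value)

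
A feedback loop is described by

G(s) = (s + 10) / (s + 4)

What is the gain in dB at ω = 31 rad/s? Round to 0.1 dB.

Substitute s = j31:
Numerator: (j31) + 10 = 10 + j31
Denominator: (j31) + 4 = 4 + j31
|N| = √(10² + 31²) ≈ 32.573, ∠N ≈ 72.12°
|D| = √(4² + 31²) ≈ 31.257, ∠D ≈ 82.65°
|G| = 32.573 / 31.257 ≈ 1.0421
Gain = 20 log₁₀(1.0421) ≈ 0.36 dB

0.4 dB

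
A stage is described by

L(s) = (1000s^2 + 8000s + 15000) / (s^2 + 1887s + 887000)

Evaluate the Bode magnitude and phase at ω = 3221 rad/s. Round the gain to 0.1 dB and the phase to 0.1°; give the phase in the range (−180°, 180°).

59.3 dB, 32.5°

Substitute s = j3221:
Numerator: 1000(j3221)^2 + 8000(j3221) + 15000 = -10374826000 + j25768000
Denominator: (j3221)^2 + 1887(j3221) + 887000 = -9487841 + j6078027
|N| = √(10374826000² + 25768000²) ≈ 1.0375e+10, ∠N ≈ 179.86°
|D| = √(9487841² + 6078027²) ≈ 1.1268e+07, ∠D ≈ 147.36°
|L| = 1.0375e+10 / 1.1268e+07 ≈ 920.75
Gain = 20 log₁₀(920.75) ≈ 59.28 dB
∠L = 179.86° − 147.36° = 32.50°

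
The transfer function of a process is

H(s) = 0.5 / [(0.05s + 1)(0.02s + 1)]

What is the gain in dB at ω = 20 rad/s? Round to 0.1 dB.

At ω = 20 rad/s:
pole (1 + j20·0.05) = 1 + j1 → |·| ≈ 1.4142, ∠ ≈ 45.00°
pole (1 + j20·0.02) = 1 + j0.4 → |·| ≈ 1.077, ∠ ≈ 21.80°
|H| = 0.5 · 1 / (1.4142 · 1.077) ≈ 0.32828
Gain = 20 log₁₀(0.32828) ≈ -9.68 dB

-9.7 dB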